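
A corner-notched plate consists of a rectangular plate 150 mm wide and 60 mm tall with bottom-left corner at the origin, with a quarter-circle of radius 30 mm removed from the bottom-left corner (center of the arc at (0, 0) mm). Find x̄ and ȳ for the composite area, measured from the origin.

Part | A | x̄ᵢ | ȳᵢ | A·x̄ᵢ | A·ȳᵢ
plate | 9000.00 | 75.00 | 30.00 | 675000.00 | 270000.00
removed quarter-circle | -706.86 | 12.73 | 12.73 | -9000.00 | -9000.00
Σ | 8293.14 |  |  | 666000.00 | 261000.00
x̄ = 666000.00 / 8293.14 = 80.31 mm
ȳ = 261000.00 / 8293.14 = 31.47 mm

x̄ = 80.31 mm, ȳ = 31.47 mm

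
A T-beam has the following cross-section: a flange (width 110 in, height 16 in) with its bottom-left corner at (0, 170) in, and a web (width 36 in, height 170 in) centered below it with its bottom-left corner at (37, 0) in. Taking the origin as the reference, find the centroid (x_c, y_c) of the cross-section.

x_c = 55.00 in, y_c = 105.77 in

web: A = 36 × 170 = 6120.00, centroid at (55.00, 85.00).
flange: A = 110 × 16 = 1760.00, centroid at (55.00, 178.00).
ΣA = 7880.00 in², ΣAx_c = 433400.00 in³, ΣAy_c = 833480.00 in³.
x_c = 433400.00/7880.00 = 55.00 in; y_c = 833480.00/7880.00 = 105.77 in.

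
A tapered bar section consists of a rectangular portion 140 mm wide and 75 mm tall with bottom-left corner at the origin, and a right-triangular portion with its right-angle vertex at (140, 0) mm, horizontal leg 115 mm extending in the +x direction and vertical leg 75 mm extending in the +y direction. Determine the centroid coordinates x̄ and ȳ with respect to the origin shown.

rectangular portion: A = 140 × 75 = 10500.00, centroid at (70.00, 37.50).
triangular portion: A = ½·115·75 = 4312.50, centroid at (178.33, 25.00).
ΣA = 14812.50 mm²
ΣAx̄ = (10500.00)(70.00) + (4312.50)(178.33) = 1504062.50 mm³
ΣAȳ = (10500.00)(37.50) + (4312.50)(25.00) = 501562.50 mm³
x̄ = 1504062.50 / 14812.50 = 101.54 mm
ȳ = 501562.50 / 14812.50 = 33.86 mm

x̄ = 101.54 mm, ȳ = 33.86 mm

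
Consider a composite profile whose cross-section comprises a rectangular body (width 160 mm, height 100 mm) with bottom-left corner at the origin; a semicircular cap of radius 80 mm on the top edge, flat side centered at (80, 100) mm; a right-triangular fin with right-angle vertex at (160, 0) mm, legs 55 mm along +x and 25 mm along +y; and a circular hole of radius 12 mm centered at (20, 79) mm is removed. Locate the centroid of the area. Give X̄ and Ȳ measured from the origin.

X̄ = 83.60 mm, Ȳ = 80.52 mm

rectangular body: A = 160 × 100 = 16000.00, centroid at (80.00, 50.00).
semicircular top: A = ½π·80² = 10053.10, centroid at (80.00, 133.95).
triangular fin: A = ½·55·25 = 687.50, centroid at (178.33, 8.33).
hole: A = −π·12² = -452.39, centroid at (20.00, 79.00).
ΣA = 26288.21 mm², ΣAX̄ = 2197804.10 mm³, ΣAȲ = 2116633.39 mm³.
X̄ = 2197804.10/26288.21 = 83.60 mm; Ȳ = 2116633.39/26288.21 = 80.52 mm.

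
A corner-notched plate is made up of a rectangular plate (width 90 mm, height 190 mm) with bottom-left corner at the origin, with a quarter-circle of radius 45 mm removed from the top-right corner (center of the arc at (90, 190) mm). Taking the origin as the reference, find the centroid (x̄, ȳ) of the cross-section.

plate: A = 90 × 190 = 17100.00, centroid at (45.00, 95.00).
removed quarter-circle: A = −¼π·45² = -1590.43, centroid at (70.90, 170.90).
ΣA = 15509.57 mm²
ΣAx̄ = (17100.00)(45.00) + (-1590.43)(70.90) = 656736.18 mm³
ΣAȳ = (17100.00)(95.00) + (-1590.43)(170.90) = 1352693.06 mm³
x̄ = 656736.18 / 15509.57 = 42.34 mm
ȳ = 1352693.06 / 15509.57 = 87.22 mm

x̄ = 42.34 mm, ȳ = 87.22 mm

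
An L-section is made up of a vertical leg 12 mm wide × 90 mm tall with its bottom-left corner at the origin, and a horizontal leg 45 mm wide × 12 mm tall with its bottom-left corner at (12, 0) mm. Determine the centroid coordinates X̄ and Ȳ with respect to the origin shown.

X̄ = 15.50 mm, Ȳ = 32.00 mm

vertical leg: A = 12 × 90 = 1080.00, centroid at (6.00, 45.00).
horizontal leg: A = 45 × 12 = 540.00, centroid at (34.50, 6.00).
ΣA = 1620.00 mm²
ΣAX̄ = (1080.00)(6.00) + (540.00)(34.50) = 25110.00 mm³
ΣAȲ = (1080.00)(45.00) + (540.00)(6.00) = 51840.00 mm³
X̄ = 25110.00 / 1620.00 = 15.50 mm
Ȳ = 51840.00 / 1620.00 = 32.00 mm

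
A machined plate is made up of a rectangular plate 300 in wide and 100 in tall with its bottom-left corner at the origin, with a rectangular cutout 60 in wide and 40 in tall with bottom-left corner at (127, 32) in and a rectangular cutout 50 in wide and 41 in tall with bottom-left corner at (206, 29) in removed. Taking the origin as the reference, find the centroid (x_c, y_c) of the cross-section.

x_c = 142.84 in, y_c = 49.85 in

plate: A = 300 × 100 = 30000.00, centroid at (150.00, 50.00).
hole 1: A = −(60 × 40) = -2400.00, centroid at (157.00, 52.00).
hole 2: A = −(50 × 41) = -2050.00, centroid at (231.00, 49.50).
ΣA = 25550.00 in²
ΣAx_c = (30000.00)(150.00) + (-2400.00)(157.00) + (-2050.00)(231.00) = 3649650.00 in³
ΣAy_c = (30000.00)(50.00) + (-2400.00)(52.00) + (-2050.00)(49.50) = 1273725.00 in³
x_c = 3649650.00 / 25550.00 = 142.84 in
y_c = 1273725.00 / 25550.00 = 49.85 in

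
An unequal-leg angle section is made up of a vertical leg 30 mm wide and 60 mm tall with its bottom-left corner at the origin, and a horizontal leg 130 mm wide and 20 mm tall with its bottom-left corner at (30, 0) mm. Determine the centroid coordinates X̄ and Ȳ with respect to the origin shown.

X̄ = 62.27 mm, Ȳ = 18.18 mm

Part | A | x̄ᵢ | ȳᵢ | A·x̄ᵢ | A·ȳᵢ
vertical leg | 1800.00 | 15.00 | 30.00 | 27000.00 | 54000.00
horizontal leg | 2600.00 | 95.00 | 10.00 | 247000.00 | 26000.00
Σ | 4400.00 |  |  | 274000.00 | 80000.00
X̄ = 274000.00 / 4400.00 = 62.27 mm
Ȳ = 80000.00 / 4400.00 = 18.18 mm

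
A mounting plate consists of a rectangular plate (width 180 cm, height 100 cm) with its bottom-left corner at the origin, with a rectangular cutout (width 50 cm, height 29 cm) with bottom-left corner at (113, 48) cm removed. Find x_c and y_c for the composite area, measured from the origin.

x_c = 85.79 cm, y_c = 48.90 cm

Part | A | x̄ᵢ | ȳᵢ | A·x̄ᵢ | A·ȳᵢ
plate | 18000.00 | 90.00 | 50.00 | 1620000.00 | 900000.00
hole | -1450.00 | 138.00 | 62.50 | -200100.00 | -90625.00
Σ | 16550.00 |  |  | 1419900.00 | 809375.00
x_c = 1419900.00 / 16550.00 = 85.79 cm
y_c = 809375.00 / 16550.00 = 48.90 cm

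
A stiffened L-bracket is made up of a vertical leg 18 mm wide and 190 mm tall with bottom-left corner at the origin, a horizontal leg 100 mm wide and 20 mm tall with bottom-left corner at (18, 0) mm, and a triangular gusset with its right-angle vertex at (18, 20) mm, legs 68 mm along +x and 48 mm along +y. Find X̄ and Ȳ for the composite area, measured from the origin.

X̄ = 33.06 mm, Ȳ = 57.24 mm

vertical leg: A = 18 × 190 = 3420.00, centroid at (9.00, 95.00).
horizontal leg: A = 100 × 20 = 2000.00, centroid at (68.00, 10.00).
gusset: A = ½·68·48 = 1632.00, centroid at (40.67, 36.00).
ΣA = 7052.00 mm²
ΣAX̄ = (3420.00)(9.00) + (2000.00)(68.00) + (1632.00)(40.67) = 233148.00 mm³
ΣAȲ = (3420.00)(95.00) + (2000.00)(10.00) + (1632.00)(36.00) = 403652.00 mm³
X̄ = 233148.00 / 7052.00 = 33.06 mm
Ȳ = 403652.00 / 7052.00 = 57.24 mm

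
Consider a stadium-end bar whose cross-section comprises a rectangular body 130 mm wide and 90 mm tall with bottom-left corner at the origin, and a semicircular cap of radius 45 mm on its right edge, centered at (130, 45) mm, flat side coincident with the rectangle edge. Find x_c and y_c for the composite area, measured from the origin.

rectangular body: A = 130 × 90 = 11700.00, centroid at (65.00, 45.00).
semicircular end: A = ½π·45² = 3180.86, centroid at (149.10, 45.00).
ΣA = 14880.86 mm²
ΣAx_c = (11700.00)(65.00) + (3180.86)(149.10) = 1234762.13 mm³
ΣAy_c = (11700.00)(45.00) + (3180.86)(45.00) = 669638.82 mm³
x_c = 1234762.13 / 14880.86 = 82.98 mm
y_c = 669638.82 / 14880.86 = 45.00 mm

x_c = 82.98 mm, y_c = 45.00 mm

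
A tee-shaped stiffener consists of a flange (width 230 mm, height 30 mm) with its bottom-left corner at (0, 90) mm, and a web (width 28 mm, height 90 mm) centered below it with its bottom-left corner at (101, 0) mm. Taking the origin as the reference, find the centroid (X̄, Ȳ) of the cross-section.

Part | A | x̄ᵢ | ȳᵢ | A·x̄ᵢ | A·ȳᵢ
web | 2520.00 | 115.00 | 45.00 | 289800.00 | 113400.00
flange | 6900.00 | 115.00 | 105.00 | 793500.00 | 724500.00
Σ | 9420.00 |  |  | 1083300.00 | 837900.00
X̄ = 1083300.00 / 9420.00 = 115.00 mm
Ȳ = 837900.00 / 9420.00 = 88.95 mm

X̄ = 115.00 mm, Ȳ = 88.95 mm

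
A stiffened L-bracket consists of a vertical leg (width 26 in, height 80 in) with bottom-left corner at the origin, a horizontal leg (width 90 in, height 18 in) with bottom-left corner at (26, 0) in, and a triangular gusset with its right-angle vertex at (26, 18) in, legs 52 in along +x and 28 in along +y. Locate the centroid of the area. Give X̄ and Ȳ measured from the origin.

vertical leg: A = 26 × 80 = 2080.00, centroid at (13.00, 40.00).
horizontal leg: A = 90 × 18 = 1620.00, centroid at (71.00, 9.00).
gusset: A = ½·52·28 = 728.00, centroid at (43.33, 27.33).
ΣA = 4428.00 in²
ΣAX̄ = (2080.00)(13.00) + (1620.00)(71.00) + (728.00)(43.33) = 173606.67 in³
ΣAȲ = (2080.00)(40.00) + (1620.00)(9.00) + (728.00)(27.33) = 117678.67 in³
X̄ = 173606.67 / 4428.00 = 39.21 in
Ȳ = 117678.67 / 4428.00 = 26.58 in

X̄ = 39.21 in, Ȳ = 26.58 in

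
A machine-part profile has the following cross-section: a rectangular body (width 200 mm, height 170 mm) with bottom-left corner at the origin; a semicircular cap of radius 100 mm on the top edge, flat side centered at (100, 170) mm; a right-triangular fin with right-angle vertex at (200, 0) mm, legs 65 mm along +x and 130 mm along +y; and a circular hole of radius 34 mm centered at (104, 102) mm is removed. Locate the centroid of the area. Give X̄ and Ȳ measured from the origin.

Part | A | x̄ᵢ | ȳᵢ | A·x̄ᵢ | A·ȳᵢ
rectangular body | 34000.00 | 100.00 | 85.00 | 3400000.00 | 2890000.00
semicircular top | 15707.96 | 100.00 | 212.44 | 1570796.33 | 3337020.42
triangular fin | 4225.00 | 221.67 | 43.33 | 936541.67 | 183083.33
hole | -3631.68 | 104.00 | 102.00 | -377694.84 | -370431.47
Σ | 50301.28 |  |  | 5529643.16 | 6039672.28
X̄ = 5529643.16 / 50301.28 = 109.93 mm
Ȳ = 6039672.28 / 50301.28 = 120.07 mm

X̄ = 109.93 mm, Ȳ = 120.07 mm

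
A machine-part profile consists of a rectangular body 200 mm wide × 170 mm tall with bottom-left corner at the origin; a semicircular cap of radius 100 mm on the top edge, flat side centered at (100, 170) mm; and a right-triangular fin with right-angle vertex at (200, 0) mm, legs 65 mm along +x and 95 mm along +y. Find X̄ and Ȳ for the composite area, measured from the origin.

rectangular body: A = 200 × 170 = 34000.00, centroid at (100.00, 85.00).
semicircular top: A = ½π·100² = 15707.96, centroid at (100.00, 212.44).
triangular fin: A = ½·65·95 = 3087.50, centroid at (221.67, 31.67).
ΣA = 52795.46 mm², ΣAX̄ = 5655192.16 mm³, ΣAȲ = 6324791.26 mm³.
X̄ = 5655192.16/52795.46 = 107.12 mm; Ȳ = 6324791.26/52795.46 = 119.80 mm.

X̄ = 107.12 mm, Ȳ = 119.80 mm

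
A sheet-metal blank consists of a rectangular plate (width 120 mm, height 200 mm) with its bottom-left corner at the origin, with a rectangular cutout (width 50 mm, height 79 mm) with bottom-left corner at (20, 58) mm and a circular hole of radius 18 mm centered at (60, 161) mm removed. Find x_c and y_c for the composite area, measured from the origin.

x_c = 63.11 mm, y_c = 97.26 mm

Part | A | x̄ᵢ | ȳᵢ | A·x̄ᵢ | A·ȳᵢ
plate | 24000.00 | 60.00 | 100.00 | 1440000.00 | 2400000.00
hole 1 | -3950.00 | 45.00 | 97.50 | -177750.00 | -385125.00
hole 2 | -1017.88 | 60.00 | 161.00 | -61072.56 | -163878.04
Σ | 19032.12 |  |  | 1201177.44 | 1850996.96
x_c = 1201177.44 / 19032.12 = 63.11 mm
y_c = 1850996.96 / 19032.12 = 97.26 mm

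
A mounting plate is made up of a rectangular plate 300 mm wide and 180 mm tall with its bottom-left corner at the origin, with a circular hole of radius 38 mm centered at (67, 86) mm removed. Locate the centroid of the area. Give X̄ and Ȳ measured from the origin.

X̄ = 157.61 mm, Ȳ = 90.37 mm

Part | A | x̄ᵢ | ȳᵢ | A·x̄ᵢ | A·ȳᵢ
plate | 54000.00 | 150.00 | 90.00 | 8100000.00 | 4860000.00
hole | -4536.46 | 67.00 | 86.00 | -303942.81 | -390135.54
Σ | 49463.54 |  |  | 7796057.19 | 4469864.46
X̄ = 7796057.19 / 49463.54 = 157.61 mm
Ȳ = 4469864.46 / 49463.54 = 90.37 mm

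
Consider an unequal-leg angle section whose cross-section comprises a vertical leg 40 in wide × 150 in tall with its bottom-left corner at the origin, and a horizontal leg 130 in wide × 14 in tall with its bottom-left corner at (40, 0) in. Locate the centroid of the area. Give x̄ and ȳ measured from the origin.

vertical leg: A = 40 × 150 = 6000.00, centroid at (20.00, 75.00).
horizontal leg: A = 130 × 14 = 1820.00, centroid at (105.00, 7.00).
ΣA = 7820.00 in²
ΣAx̄ = (6000.00)(20.00) + (1820.00)(105.00) = 311100.00 in³
ΣAȳ = (6000.00)(75.00) + (1820.00)(7.00) = 462740.00 in³
x̄ = 311100.00 / 7820.00 = 39.78 in
ȳ = 462740.00 / 7820.00 = 59.17 in

x̄ = 39.78 in, ȳ = 59.17 in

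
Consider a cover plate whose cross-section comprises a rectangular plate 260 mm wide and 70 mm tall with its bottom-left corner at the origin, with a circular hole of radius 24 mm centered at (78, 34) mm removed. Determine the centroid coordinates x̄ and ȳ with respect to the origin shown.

plate: A = 260 × 70 = 18200.00, centroid at (130.00, 35.00).
hole: A = −π·24² = -1809.56, centroid at (78.00, 34.00).
ΣA = 16390.44 mm²
ΣAx̄ = (18200.00)(130.00) + (-1809.56)(78.00) = 2224854.53 mm³
ΣAȳ = (18200.00)(35.00) + (-1809.56)(34.00) = 575475.05 mm³
x̄ = 2224854.53 / 16390.44 = 135.74 mm
ȳ = 575475.05 / 16390.44 = 35.11 mm

x̄ = 135.74 mm, ȳ = 35.11 mm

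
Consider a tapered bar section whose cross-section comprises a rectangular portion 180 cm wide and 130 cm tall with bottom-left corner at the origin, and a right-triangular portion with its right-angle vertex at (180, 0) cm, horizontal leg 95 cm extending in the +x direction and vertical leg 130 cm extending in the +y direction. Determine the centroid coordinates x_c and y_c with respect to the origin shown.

x_c = 115.40 cm, y_c = 60.48 cm

Part | A | x̄ᵢ | ȳᵢ | A·x̄ᵢ | A·ȳᵢ
rectangular portion | 23400.00 | 90.00 | 65.00 | 2106000.00 | 1521000.00
triangular portion | 6175.00 | 211.67 | 43.33 | 1307041.67 | 267583.33
Σ | 29575.00 |  |  | 3413041.67 | 1788583.33
x_c = 3413041.67 / 29575.00 = 115.40 cm
y_c = 1788583.33 / 29575.00 = 60.48 cm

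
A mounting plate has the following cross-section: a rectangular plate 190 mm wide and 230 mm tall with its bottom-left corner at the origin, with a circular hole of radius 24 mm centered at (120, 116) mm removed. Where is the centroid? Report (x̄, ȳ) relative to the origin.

x̄ = 93.92 mm, ȳ = 114.96 mm

Part | A | x̄ᵢ | ȳᵢ | A·x̄ᵢ | A·ȳᵢ
plate | 43700.00 | 95.00 | 115.00 | 4151500.00 | 5025500.00
hole | -1809.56 | 120.00 | 116.00 | -217146.88 | -209908.65
Σ | 41890.44 |  |  | 3934353.12 | 4815591.35
x̄ = 3934353.12 / 41890.44 = 93.92 mm
ȳ = 4815591.35 / 41890.44 = 114.96 mm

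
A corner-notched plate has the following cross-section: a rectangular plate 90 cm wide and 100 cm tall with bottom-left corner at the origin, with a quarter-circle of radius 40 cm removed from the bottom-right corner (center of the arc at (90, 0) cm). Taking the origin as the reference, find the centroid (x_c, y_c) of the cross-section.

Part | A | x̄ᵢ | ȳᵢ | A·x̄ᵢ | A·ȳᵢ
plate | 9000.00 | 45.00 | 50.00 | 405000.00 | 450000.00
removed quarter-circle | -1256.64 | 73.02 | 16.98 | -91764.00 | -21333.33
Σ | 7743.36 |  |  | 313236.00 | 428666.67
x_c = 313236.00 / 7743.36 = 40.45 cm
y_c = 428666.67 / 7743.36 = 55.36 cm

x_c = 40.45 cm, y_c = 55.36 cm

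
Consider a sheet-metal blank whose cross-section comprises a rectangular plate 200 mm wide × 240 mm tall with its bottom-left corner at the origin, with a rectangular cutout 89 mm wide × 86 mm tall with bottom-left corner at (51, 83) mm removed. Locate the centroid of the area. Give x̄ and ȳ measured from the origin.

Part | A | x̄ᵢ | ȳᵢ | A·x̄ᵢ | A·ȳᵢ
plate | 48000.00 | 100.00 | 120.00 | 4800000.00 | 5760000.00
hole | -7654.00 | 95.50 | 126.00 | -730957.00 | -964404.00
Σ | 40346.00 |  |  | 4069043.00 | 4795596.00
x̄ = 4069043.00 / 40346.00 = 100.85 mm
ȳ = 4795596.00 / 40346.00 = 118.86 mm

x̄ = 100.85 mm, ȳ = 118.86 mm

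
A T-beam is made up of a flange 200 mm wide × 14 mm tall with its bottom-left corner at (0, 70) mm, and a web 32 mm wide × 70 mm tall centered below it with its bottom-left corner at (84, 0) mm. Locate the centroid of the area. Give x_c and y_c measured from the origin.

x_c = 100.00 mm, y_c = 58.33 mm

web: A = 32 × 70 = 2240.00, centroid at (100.00, 35.00).
flange: A = 200 × 14 = 2800.00, centroid at (100.00, 77.00).
ΣA = 5040.00 mm², ΣAx_c = 504000.00 mm³, ΣAy_c = 294000.00 mm³.
x_c = 504000.00/5040.00 = 100.00 mm; y_c = 294000.00/5040.00 = 58.33 mm.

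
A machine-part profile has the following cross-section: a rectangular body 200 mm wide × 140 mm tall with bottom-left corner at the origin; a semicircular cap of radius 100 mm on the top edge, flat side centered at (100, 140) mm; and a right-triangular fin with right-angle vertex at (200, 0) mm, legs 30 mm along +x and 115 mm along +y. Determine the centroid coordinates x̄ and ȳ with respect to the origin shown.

Part | A | x̄ᵢ | ȳᵢ | A·x̄ᵢ | A·ȳᵢ
rectangular body | 28000.00 | 100.00 | 70.00 | 2800000.00 | 1960000.00
semicircular top | 15707.96 | 100.00 | 182.44 | 1570796.33 | 2865781.52
triangular fin | 1725.00 | 210.00 | 38.33 | 362250.00 | 66125.00
Σ | 45432.96 |  |  | 4733046.33 | 4891906.52
x̄ = 4733046.33 / 45432.96 = 104.18 mm
ȳ = 4891906.52 / 45432.96 = 107.67 mm

x̄ = 104.18 mm, ȳ = 107.67 mm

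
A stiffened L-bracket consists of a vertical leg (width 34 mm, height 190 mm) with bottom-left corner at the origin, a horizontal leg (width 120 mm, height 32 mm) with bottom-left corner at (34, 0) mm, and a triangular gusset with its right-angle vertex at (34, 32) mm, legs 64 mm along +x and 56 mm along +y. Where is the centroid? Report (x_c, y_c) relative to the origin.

vertical leg: A = 34 × 190 = 6460.00, centroid at (17.00, 95.00).
horizontal leg: A = 120 × 32 = 3840.00, centroid at (94.00, 16.00).
gusset: A = ½·64·56 = 1792.00, centroid at (55.33, 50.67).
ΣA = 12092.00 mm², ΣAx_c = 569937.33 mm³, ΣAy_c = 765934.67 mm³.
x_c = 569937.33/12092.00 = 47.13 mm; y_c = 765934.67/12092.00 = 63.34 mm.

x_c = 47.13 mm, y_c = 63.34 mm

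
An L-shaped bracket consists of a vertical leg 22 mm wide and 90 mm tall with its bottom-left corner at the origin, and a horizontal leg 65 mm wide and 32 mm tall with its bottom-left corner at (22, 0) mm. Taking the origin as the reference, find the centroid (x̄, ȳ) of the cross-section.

x̄ = 33.29 mm, ȳ = 30.14 mm

vertical leg: A = 22 × 90 = 1980.00, centroid at (11.00, 45.00).
horizontal leg: A = 65 × 32 = 2080.00, centroid at (54.50, 16.00).
ΣA = 4060.00 mm²
ΣAx̄ = (1980.00)(11.00) + (2080.00)(54.50) = 135140.00 mm³
ΣAȳ = (1980.00)(45.00) + (2080.00)(16.00) = 122380.00 mm³
x̄ = 135140.00 / 4060.00 = 33.29 mm
ȳ = 122380.00 / 4060.00 = 30.14 mm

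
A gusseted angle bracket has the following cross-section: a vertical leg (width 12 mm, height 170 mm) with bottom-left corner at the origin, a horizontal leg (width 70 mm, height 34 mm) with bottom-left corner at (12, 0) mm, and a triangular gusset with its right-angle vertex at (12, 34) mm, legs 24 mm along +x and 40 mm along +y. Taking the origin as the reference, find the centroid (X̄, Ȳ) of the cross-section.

Part | A | x̄ᵢ | ȳᵢ | A·x̄ᵢ | A·ȳᵢ
vertical leg | 2040.00 | 6.00 | 85.00 | 12240.00 | 173400.00
horizontal leg | 2380.00 | 47.00 | 17.00 | 111860.00 | 40460.00
gusset | 480.00 | 20.00 | 47.33 | 9600.00 | 22720.00
Σ | 4900.00 |  |  | 133700.00 | 236580.00
X̄ = 133700.00 / 4900.00 = 27.29 mm
Ȳ = 236580.00 / 4900.00 = 48.28 mm

X̄ = 27.29 mm, Ȳ = 48.28 mm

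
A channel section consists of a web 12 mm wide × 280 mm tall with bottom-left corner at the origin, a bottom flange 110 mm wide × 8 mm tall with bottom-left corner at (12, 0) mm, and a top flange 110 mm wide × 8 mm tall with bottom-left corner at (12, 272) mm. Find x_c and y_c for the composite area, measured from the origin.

web: A = 12 × 280 = 3360.00, centroid at (6.00, 140.00).
bottom flange: A = 110 × 8 = 880.00, centroid at (67.00, 4.00).
top flange: A = 110 × 8 = 880.00, centroid at (67.00, 276.00).
ΣA = 5120.00 mm²
ΣAx_c = (3360.00)(6.00) + (880.00)(67.00) + (880.00)(67.00) = 138080.00 mm³
ΣAy_c = (3360.00)(140.00) + (880.00)(4.00) + (880.00)(276.00) = 716800.00 mm³
x_c = 138080.00 / 5120.00 = 26.97 mm
y_c = 716800.00 / 5120.00 = 140.00 mm

x_c = 26.97 mm, y_c = 140.00 mm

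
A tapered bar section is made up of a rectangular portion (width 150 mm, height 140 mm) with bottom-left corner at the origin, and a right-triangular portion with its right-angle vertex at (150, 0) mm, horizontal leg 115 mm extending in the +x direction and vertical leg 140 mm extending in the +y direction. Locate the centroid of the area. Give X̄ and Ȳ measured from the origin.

rectangular portion: A = 150 × 140 = 21000.00, centroid at (75.00, 70.00).
triangular portion: A = ½·115·140 = 8050.00, centroid at (188.33, 46.67).
ΣA = 29050.00 mm²
ΣAX̄ = (21000.00)(75.00) + (8050.00)(188.33) = 3091083.33 mm³
ΣAȲ = (21000.00)(70.00) + (8050.00)(46.67) = 1845666.67 mm³
X̄ = 3091083.33 / 29050.00 = 106.41 mm
Ȳ = 1845666.67 / 29050.00 = 63.53 mm

X̄ = 106.41 mm, Ȳ = 63.53 mm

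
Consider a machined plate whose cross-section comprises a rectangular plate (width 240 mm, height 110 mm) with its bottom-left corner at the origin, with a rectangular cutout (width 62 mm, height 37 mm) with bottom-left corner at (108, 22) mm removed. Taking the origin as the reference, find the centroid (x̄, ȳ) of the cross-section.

x̄ = 118.19 mm, ȳ = 56.38 mm

plate: A = 240 × 110 = 26400.00, centroid at (120.00, 55.00).
hole: A = −(62 × 37) = -2294.00, centroid at (139.00, 40.50).
ΣA = 24106.00 mm², ΣAx̄ = 2849134.00 mm³, ΣAȳ = 1359093.00 mm³.
x̄ = 2849134.00/24106.00 = 118.19 mm; ȳ = 1359093.00/24106.00 = 56.38 mm.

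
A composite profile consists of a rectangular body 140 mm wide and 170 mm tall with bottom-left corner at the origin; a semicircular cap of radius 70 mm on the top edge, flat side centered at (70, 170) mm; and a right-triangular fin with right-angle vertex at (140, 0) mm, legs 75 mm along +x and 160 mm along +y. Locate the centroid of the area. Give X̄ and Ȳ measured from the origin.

rectangular body: A = 140 × 170 = 23800.00, centroid at (70.00, 85.00).
semicircular top: A = ½π·70² = 7696.90, centroid at (70.00, 199.71).
triangular fin: A = ½·75·160 = 6000.00, centroid at (165.00, 53.33).
ΣA = 37496.90 mm², ΣAX̄ = 3194783.14 mm³, ΣAȲ = 3880140.01 mm³.
X̄ = 3194783.14/37496.90 = 85.20 mm; Ȳ = 3880140.01/37496.90 = 103.48 mm.

X̄ = 85.20 mm, Ȳ = 103.48 mm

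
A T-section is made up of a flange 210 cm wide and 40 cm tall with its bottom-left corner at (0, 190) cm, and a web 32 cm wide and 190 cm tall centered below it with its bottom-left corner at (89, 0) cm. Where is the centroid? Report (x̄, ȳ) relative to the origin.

x̄ = 105.00 cm, ȳ = 161.71 cm

Part | A | x̄ᵢ | ȳᵢ | A·x̄ᵢ | A·ȳᵢ
web | 6080.00 | 105.00 | 95.00 | 638400.00 | 577600.00
flange | 8400.00 | 105.00 | 210.00 | 882000.00 | 1764000.00
Σ | 14480.00 |  |  | 1520400.00 | 2341600.00
x̄ = 1520400.00 / 14480.00 = 105.00 cm
ȳ = 2341600.00 / 14480.00 = 161.71 cm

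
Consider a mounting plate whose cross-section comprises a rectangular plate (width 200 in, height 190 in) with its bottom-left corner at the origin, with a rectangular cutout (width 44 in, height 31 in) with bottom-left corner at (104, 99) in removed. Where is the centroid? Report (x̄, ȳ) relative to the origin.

plate: A = 200 × 190 = 38000.00, centroid at (100.00, 95.00).
hole: A = −(44 × 31) = -1364.00, centroid at (126.00, 114.50).
ΣA = 36636.00 in², ΣAx̄ = 3628136.00 in³, ΣAȳ = 3453822.00 in³.
x̄ = 3628136.00/36636.00 = 99.03 in; ȳ = 3453822.00/36636.00 = 94.27 in.

x̄ = 99.03 in, ȳ = 94.27 in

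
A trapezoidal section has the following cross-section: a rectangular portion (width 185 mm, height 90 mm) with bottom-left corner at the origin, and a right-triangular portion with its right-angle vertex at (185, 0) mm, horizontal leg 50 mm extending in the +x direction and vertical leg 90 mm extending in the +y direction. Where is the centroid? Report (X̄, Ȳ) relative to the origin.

Part | A | x̄ᵢ | ȳᵢ | A·x̄ᵢ | A·ȳᵢ
rectangular portion | 16650.00 | 92.50 | 45.00 | 1540125.00 | 749250.00
triangular portion | 2250.00 | 201.67 | 30.00 | 453750.00 | 67500.00
Σ | 18900.00 |  |  | 1993875.00 | 816750.00
X̄ = 1993875.00 / 18900.00 = 105.50 mm
Ȳ = 816750.00 / 18900.00 = 43.21 mm

X̄ = 105.50 mm, Ȳ = 43.21 mm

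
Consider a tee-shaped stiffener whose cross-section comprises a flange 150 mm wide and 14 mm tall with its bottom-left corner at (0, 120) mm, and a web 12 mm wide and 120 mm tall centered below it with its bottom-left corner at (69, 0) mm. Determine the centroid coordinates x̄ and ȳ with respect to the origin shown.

x̄ = 75.00 mm, ȳ = 99.75 mm

web: A = 12 × 120 = 1440.00, centroid at (75.00, 60.00).
flange: A = 150 × 14 = 2100.00, centroid at (75.00, 127.00).
ΣA = 3540.00 mm², ΣAx̄ = 265500.00 mm³, ΣAȳ = 353100.00 mm³.
x̄ = 265500.00/3540.00 = 75.00 mm; ȳ = 353100.00/3540.00 = 99.75 mm.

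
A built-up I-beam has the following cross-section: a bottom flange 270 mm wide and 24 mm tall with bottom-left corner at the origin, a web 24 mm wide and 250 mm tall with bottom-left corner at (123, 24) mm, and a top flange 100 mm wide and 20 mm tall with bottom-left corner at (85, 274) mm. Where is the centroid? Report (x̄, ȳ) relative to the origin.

Part | A | x̄ᵢ | ȳᵢ | A·x̄ᵢ | A·ȳᵢ
bottom flange | 6480.00 | 135.00 | 12.00 | 874800.00 | 77760.00
web | 6000.00 | 135.00 | 149.00 | 810000.00 | 894000.00
top flange | 2000.00 | 135.00 | 284.00 | 270000.00 | 568000.00
Σ | 14480.00 |  |  | 1954800.00 | 1539760.00
x̄ = 1954800.00 / 14480.00 = 135.00 mm
ȳ = 1539760.00 / 14480.00 = 106.34 mm

x̄ = 135.00 mm, ȳ = 106.34 mm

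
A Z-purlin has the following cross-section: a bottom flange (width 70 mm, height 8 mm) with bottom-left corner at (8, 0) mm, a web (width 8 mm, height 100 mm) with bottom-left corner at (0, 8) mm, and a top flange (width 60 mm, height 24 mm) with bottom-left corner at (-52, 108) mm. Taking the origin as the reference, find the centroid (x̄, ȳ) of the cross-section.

x̄ = -1.57 mm, ȳ = 79.09 mm

bottom flange: A = 70 × 8 = 560.00, centroid at (43.00, 4.00).
web: A = 8 × 100 = 800.00, centroid at (4.00, 58.00).
top flange: A = 60 × 24 = 1440.00, centroid at (-22.00, 120.00).
ΣA = 2800.00 mm²
ΣAx̄ = (560.00)(43.00) + (800.00)(4.00) + (1440.00)(-22.00) = -4400.00 mm³
ΣAȳ = (560.00)(4.00) + (800.00)(58.00) + (1440.00)(120.00) = 221440.00 mm³
x̄ = -4400.00 / 2800.00 = -1.57 mm
ȳ = 221440.00 / 2800.00 = 79.09 mm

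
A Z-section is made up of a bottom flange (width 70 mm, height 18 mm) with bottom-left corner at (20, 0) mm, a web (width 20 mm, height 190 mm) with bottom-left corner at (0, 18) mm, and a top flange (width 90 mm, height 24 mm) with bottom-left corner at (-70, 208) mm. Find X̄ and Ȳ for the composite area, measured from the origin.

bottom flange: A = 70 × 18 = 1260.00, centroid at (55.00, 9.00).
web: A = 20 × 190 = 3800.00, centroid at (10.00, 113.00).
top flange: A = 90 × 24 = 2160.00, centroid at (-25.00, 220.00).
ΣA = 7220.00 mm²
ΣAX̄ = (1260.00)(55.00) + (3800.00)(10.00) + (2160.00)(-25.00) = 53300.00 mm³
ΣAȲ = (1260.00)(9.00) + (3800.00)(113.00) + (2160.00)(220.00) = 915940.00 mm³
X̄ = 53300.00 / 7220.00 = 7.38 mm
Ȳ = 915940.00 / 7220.00 = 126.86 mm

X̄ = 7.38 mm, Ȳ = 126.86 mm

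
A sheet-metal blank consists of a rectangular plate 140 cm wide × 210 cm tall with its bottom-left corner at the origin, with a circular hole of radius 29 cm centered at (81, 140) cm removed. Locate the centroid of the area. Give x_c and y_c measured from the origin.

x_c = 68.91 cm, y_c = 101.54 cm

plate: A = 140 × 210 = 29400.00, centroid at (70.00, 105.00).
hole: A = −π·29² = -2642.08, centroid at (81.00, 140.00).
ΣA = 26757.92 cm², ΣAx_c = 1843991.57 cm³, ΣAy_c = 2717108.88 cm³.
x_c = 1843991.57/26757.92 = 68.91 cm; y_c = 2717108.88/26757.92 = 101.54 cm.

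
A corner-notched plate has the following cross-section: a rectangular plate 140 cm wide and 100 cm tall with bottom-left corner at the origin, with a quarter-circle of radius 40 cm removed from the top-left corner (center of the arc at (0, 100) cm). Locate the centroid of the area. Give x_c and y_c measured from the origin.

plate: A = 140 × 100 = 14000.00, centroid at (70.00, 50.00).
removed quarter-circle: A = −¼π·40² = -1256.64, centroid at (16.98, 83.02).
ΣA = 12743.36 cm², ΣAx_c = 958666.67 cm³, ΣAy_c = 595669.63 cm³.
x_c = 958666.67/12743.36 = 75.23 cm; y_c = 595669.63/12743.36 = 46.74 cm.

x_c = 75.23 cm, y_c = 46.74 cm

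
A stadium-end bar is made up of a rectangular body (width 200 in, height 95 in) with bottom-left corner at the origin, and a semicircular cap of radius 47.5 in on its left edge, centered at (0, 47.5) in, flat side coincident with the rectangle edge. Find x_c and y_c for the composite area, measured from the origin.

x_c = 81.11 in, y_c = 47.50 in

rectangular body: A = 200 × 95 = 19000.00, centroid at (100.00, 47.50).
semicircular end: A = ½π·47.5² = 3544.11, centroid at (-20.16, 47.50).
ΣA = 22544.11 in², ΣAx_c = 1828552.08 in³, ΣAy_c = 1070845.19 in³.
x_c = 1828552.08/22544.11 = 81.11 in; y_c = 1070845.19/22544.11 = 47.50 in.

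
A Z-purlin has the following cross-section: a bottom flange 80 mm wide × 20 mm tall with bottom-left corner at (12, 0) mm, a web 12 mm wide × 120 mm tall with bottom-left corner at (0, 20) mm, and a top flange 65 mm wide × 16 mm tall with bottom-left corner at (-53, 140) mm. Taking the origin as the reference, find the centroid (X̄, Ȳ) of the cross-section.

X̄ = 17.28 mm, Ȳ = 69.88 mm

bottom flange: A = 80 × 20 = 1600.00, centroid at (52.00, 10.00).
web: A = 12 × 120 = 1440.00, centroid at (6.00, 80.00).
top flange: A = 65 × 16 = 1040.00, centroid at (-20.50, 148.00).
ΣA = 4080.00 mm²
ΣAX̄ = (1600.00)(52.00) + (1440.00)(6.00) + (1040.00)(-20.50) = 70520.00 mm³
ΣAȲ = (1600.00)(10.00) + (1440.00)(80.00) + (1040.00)(148.00) = 285120.00 mm³
X̄ = 70520.00 / 4080.00 = 17.28 mm
Ȳ = 285120.00 / 4080.00 = 69.88 mm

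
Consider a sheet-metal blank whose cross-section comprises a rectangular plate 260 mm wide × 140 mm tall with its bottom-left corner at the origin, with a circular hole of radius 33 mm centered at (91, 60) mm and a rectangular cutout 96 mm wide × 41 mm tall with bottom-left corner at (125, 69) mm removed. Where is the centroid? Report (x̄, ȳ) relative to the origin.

Part | A | x̄ᵢ | ȳᵢ | A·x̄ᵢ | A·ȳᵢ
plate | 36400.00 | 130.00 | 70.00 | 4732000.00 | 2548000.00
hole 1 | -3421.19 | 91.00 | 60.00 | -311328.69 | -205271.66
hole 2 | -3936.00 | 173.00 | 89.50 | -680928.00 | -352272.00
Σ | 29042.81 |  |  | 3739743.31 | 1990456.34
x̄ = 3739743.31 / 29042.81 = 128.77 mm
ȳ = 1990456.34 / 29042.81 = 68.54 mm

x̄ = 128.77 mm, ȳ = 68.54 mm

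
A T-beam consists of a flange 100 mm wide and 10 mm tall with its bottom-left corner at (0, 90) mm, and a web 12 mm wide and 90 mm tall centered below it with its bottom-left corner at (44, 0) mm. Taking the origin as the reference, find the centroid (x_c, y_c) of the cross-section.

web: A = 12 × 90 = 1080.00, centroid at (50.00, 45.00).
flange: A = 100 × 10 = 1000.00, centroid at (50.00, 95.00).
ΣA = 2080.00 mm²
ΣAx_c = (1080.00)(50.00) + (1000.00)(50.00) = 104000.00 mm³
ΣAy_c = (1080.00)(45.00) + (1000.00)(95.00) = 143600.00 mm³
x_c = 104000.00 / 2080.00 = 50.00 mm
y_c = 143600.00 / 2080.00 = 69.04 mm

x_c = 50.00 mm, y_c = 69.04 mm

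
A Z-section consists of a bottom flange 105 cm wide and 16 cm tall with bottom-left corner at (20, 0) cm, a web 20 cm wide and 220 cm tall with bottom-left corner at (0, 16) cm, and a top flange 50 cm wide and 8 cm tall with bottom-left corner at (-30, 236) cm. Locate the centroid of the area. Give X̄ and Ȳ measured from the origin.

Part | A | x̄ᵢ | ȳᵢ | A·x̄ᵢ | A·ȳᵢ
bottom flange | 1680.00 | 72.50 | 8.00 | 121800.00 | 13440.00
web | 4400.00 | 10.00 | 126.00 | 44000.00 | 554400.00
top flange | 400.00 | -5.00 | 240.00 | -2000.00 | 96000.00
Σ | 6480.00 |  |  | 163800.00 | 663840.00
X̄ = 163800.00 / 6480.00 = 25.28 cm
Ȳ = 663840.00 / 6480.00 = 102.44 cm

X̄ = 25.28 cm, Ȳ = 102.44 cm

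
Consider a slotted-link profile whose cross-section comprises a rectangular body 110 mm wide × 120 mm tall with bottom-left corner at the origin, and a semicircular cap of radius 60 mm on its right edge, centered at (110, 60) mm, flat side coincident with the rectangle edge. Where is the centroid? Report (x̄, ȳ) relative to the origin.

x̄ = 79.13 mm, ȳ = 60.00 mm

rectangular body: A = 110 × 120 = 13200.00, centroid at (55.00, 60.00).
semicircular end: A = ½π·60² = 5654.87, centroid at (135.46, 60.00).
ΣA = 18854.87 mm²
ΣAx̄ = (13200.00)(55.00) + (5654.87)(135.46) = 1492035.35 mm³
ΣAȳ = (13200.00)(60.00) + (5654.87)(60.00) = 1131292.01 mm³
x̄ = 1492035.35 / 18854.87 = 79.13 mm
ȳ = 1131292.01 / 18854.87 = 60.00 mm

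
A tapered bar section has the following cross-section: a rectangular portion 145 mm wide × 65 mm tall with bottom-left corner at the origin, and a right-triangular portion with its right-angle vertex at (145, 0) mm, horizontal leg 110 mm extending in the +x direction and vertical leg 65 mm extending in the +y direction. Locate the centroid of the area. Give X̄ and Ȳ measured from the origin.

Part | A | x̄ᵢ | ȳᵢ | A·x̄ᵢ | A·ȳᵢ
rectangular portion | 9425.00 | 72.50 | 32.50 | 683312.50 | 306312.50
triangular portion | 3575.00 | 181.67 | 21.67 | 649458.33 | 77458.33
Σ | 13000.00 |  |  | 1332770.83 | 383770.83
X̄ = 1332770.83 / 13000.00 = 102.52 mm
Ȳ = 383770.83 / 13000.00 = 29.52 mm

X̄ = 102.52 mm, Ȳ = 29.52 mm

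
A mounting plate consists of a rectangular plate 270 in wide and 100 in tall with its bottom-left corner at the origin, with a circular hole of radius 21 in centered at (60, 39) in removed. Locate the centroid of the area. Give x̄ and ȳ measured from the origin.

Part | A | x̄ᵢ | ȳᵢ | A·x̄ᵢ | A·ȳᵢ
plate | 27000.00 | 135.00 | 50.00 | 3645000.00 | 1350000.00
hole | -1385.44 | 60.00 | 39.00 | -83126.54 | -54032.25
Σ | 25614.56 |  |  | 3561873.46 | 1295967.75
x̄ = 3561873.46 / 25614.56 = 139.06 in
ȳ = 1295967.75 / 25614.56 = 50.59 in

x̄ = 139.06 in, ȳ = 50.59 in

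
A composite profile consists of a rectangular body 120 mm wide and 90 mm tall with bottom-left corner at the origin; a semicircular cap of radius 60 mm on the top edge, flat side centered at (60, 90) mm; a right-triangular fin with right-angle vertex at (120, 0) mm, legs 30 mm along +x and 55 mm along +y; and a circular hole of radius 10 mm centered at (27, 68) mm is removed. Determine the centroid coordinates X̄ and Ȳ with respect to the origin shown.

X̄ = 64.01 mm, Ȳ = 66.76 mm

rectangular body: A = 120 × 90 = 10800.00, centroid at (60.00, 45.00).
semicircular top: A = ½π·60² = 5654.87, centroid at (60.00, 115.46).
triangular fin: A = ½·30·55 = 825.00, centroid at (130.00, 18.33).
hole: A = −π·10² = -314.16, centroid at (27.00, 68.00).
ΣA = 16965.71 mm²
ΣAX̄ = (10800.00)(60.00) + (5654.87)(60.00) + (825.00)(130.00) + (-314.16)(27.00) = 1086059.71 mm³
ΣAȲ = (10800.00)(45.00) + (5654.87)(115.46) + (825.00)(18.33) + (-314.16)(68.00) = 1132700.18 mm³
X̄ = 1086059.71 / 16965.71 = 64.01 mm
Ȳ = 1132700.18 / 16965.71 = 66.76 mm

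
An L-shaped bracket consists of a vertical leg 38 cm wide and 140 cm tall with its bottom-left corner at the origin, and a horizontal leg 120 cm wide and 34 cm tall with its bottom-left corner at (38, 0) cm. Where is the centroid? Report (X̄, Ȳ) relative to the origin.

vertical leg: A = 38 × 140 = 5320.00, centroid at (19.00, 70.00).
horizontal leg: A = 120 × 34 = 4080.00, centroid at (98.00, 17.00).
ΣA = 9400.00 cm², ΣAX̄ = 500920.00 cm³, ΣAȲ = 441760.00 cm³.
X̄ = 500920.00/9400.00 = 53.29 cm; Ȳ = 441760.00/9400.00 = 47.00 cm.

X̄ = 53.29 cm, Ȳ = 47.00 cm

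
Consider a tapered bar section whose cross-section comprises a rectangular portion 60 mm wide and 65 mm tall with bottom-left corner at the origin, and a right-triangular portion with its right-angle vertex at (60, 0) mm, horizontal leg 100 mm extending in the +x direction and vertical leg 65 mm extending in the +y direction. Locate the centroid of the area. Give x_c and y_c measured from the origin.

x_c = 58.79 mm, y_c = 27.58 mm

rectangular portion: A = 60 × 65 = 3900.00, centroid at (30.00, 32.50).
triangular portion: A = ½·100·65 = 3250.00, centroid at (93.33, 21.67).
ΣA = 7150.00 mm²
ΣAx_c = (3900.00)(30.00) + (3250.00)(93.33) = 420333.33 mm³
ΣAy_c = (3900.00)(32.50) + (3250.00)(21.67) = 197166.67 mm³
x_c = 420333.33 / 7150.00 = 58.79 mm
y_c = 197166.67 / 7150.00 = 27.58 mm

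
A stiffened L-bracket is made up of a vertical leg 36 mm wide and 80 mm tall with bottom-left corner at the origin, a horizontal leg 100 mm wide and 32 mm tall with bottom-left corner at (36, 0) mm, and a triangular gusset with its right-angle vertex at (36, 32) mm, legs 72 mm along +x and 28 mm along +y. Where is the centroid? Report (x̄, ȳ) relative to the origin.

x̄ = 54.67 mm, ȳ = 29.35 mm

vertical leg: A = 36 × 80 = 2880.00, centroid at (18.00, 40.00).
horizontal leg: A = 100 × 32 = 3200.00, centroid at (86.00, 16.00).
gusset: A = ½·72·28 = 1008.00, centroid at (60.00, 41.33).
ΣA = 7088.00 mm², ΣAx̄ = 387520.00 mm³, ΣAȳ = 208064.00 mm³.
x̄ = 387520.00/7088.00 = 54.67 mm; ȳ = 208064.00/7088.00 = 29.35 mm.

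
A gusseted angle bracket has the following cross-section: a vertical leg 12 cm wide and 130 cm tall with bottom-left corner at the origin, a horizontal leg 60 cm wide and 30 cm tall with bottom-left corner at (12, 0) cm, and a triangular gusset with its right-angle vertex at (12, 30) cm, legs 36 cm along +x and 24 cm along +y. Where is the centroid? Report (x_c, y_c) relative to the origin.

Part | A | x̄ᵢ | ȳᵢ | A·x̄ᵢ | A·ȳᵢ
vertical leg | 1560.00 | 6.00 | 65.00 | 9360.00 | 101400.00
horizontal leg | 1800.00 | 42.00 | 15.00 | 75600.00 | 27000.00
gusset | 432.00 | 24.00 | 38.00 | 10368.00 | 16416.00
Σ | 3792.00 |  |  | 95328.00 | 144816.00
x_c = 95328.00 / 3792.00 = 25.14 cm
y_c = 144816.00 / 3792.00 = 38.19 cm

x_c = 25.14 cm, y_c = 38.19 cm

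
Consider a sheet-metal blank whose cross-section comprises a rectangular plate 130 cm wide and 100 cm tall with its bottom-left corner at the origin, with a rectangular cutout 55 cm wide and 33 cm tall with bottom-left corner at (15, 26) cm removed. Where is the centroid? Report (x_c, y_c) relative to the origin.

x_c = 68.65 cm, y_c = 51.22 cm

plate: A = 130 × 100 = 13000.00, centroid at (65.00, 50.00).
hole: A = −(55 × 33) = -1815.00, centroid at (42.50, 42.50).
ΣA = 11185.00 cm²
ΣAx_c = (13000.00)(65.00) + (-1815.00)(42.50) = 767862.50 cm³
ΣAy_c = (13000.00)(50.00) + (-1815.00)(42.50) = 572862.50 cm³
x_c = 767862.50 / 11185.00 = 68.65 cm
y_c = 572862.50 / 11185.00 = 51.22 cm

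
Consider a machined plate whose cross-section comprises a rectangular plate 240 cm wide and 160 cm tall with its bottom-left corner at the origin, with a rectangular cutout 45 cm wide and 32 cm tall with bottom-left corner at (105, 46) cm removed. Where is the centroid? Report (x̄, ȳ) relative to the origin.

plate: A = 240 × 160 = 38400.00, centroid at (120.00, 80.00).
hole: A = −(45 × 32) = -1440.00, centroid at (127.50, 62.00).
ΣA = 36960.00 cm², ΣAx̄ = 4424400.00 cm³, ΣAȳ = 2982720.00 cm³.
x̄ = 4424400.00/36960.00 = 119.71 cm; ȳ = 2982720.00/36960.00 = 80.70 cm.

x̄ = 119.71 cm, ȳ = 80.70 cm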